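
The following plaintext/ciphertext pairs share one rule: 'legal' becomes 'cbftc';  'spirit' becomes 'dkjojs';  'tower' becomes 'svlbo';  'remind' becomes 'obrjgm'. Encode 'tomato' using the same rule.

svrtsv

Each letter's alphabet position (a=0..z=25) is mapped through 15·x+19 mod 26 — an affine cipher.
On tomato: t(19)→15·19+19≡18=s; o(14)→15·14+19≡21=v; m(12)→15·12+19≡17=r; a(0)→15·0+19≡19=t; t(19)→15·19+19≡18=s; o(14)→15·14+19≡21=v (all mod 26).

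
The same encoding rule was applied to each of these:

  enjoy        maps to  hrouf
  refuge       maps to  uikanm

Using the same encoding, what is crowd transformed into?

Each letter shifts forward by (position + 3), i.e. 3, 4, 5, … — the shift grows by one for each successive letter.
Applying it to crowd: c+3=f, r+4=v, o+5=t, w+6=c, d+7=k.

fvtck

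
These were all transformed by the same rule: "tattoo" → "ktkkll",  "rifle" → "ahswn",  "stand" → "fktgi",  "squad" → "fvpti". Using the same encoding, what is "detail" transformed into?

inkthw

t(19)→k(10) and a(0)→t(19) fit y≡5x+19 (mod 26); the inverse of 5 mod 26 is 21. Each letter's alphabet position (a=0..z=25) is mapped through 5·x+19 mod 26 — an affine cipher.
Applying it to detail: d(3)→5·3+19≡8=i; e(4)→5·4+19≡13=n; t(19)→5·19+19≡10=k; a(0)→5·0+19≡19=t; i(8)→5·8+19≡7=h; l(11)→5·11+19≡22=w (all mod 26).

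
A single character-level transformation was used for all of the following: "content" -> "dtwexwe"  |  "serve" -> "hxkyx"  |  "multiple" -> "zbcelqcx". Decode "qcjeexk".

platter

c(2)→d(3) and o(14)→t(19) fit y≡23x+9 (mod 26); the inverse of 23 mod 26 is 17. Each letter's alphabet position (a=0..z=25) is mapped through 23·x+9 mod 26 — an affine cipher.
Reversing it on qcjeexk: q(16)→17·(16−9)≡15=p; c(2)→17·(2−9)≡11=l; j(9)→17·(9−9)≡0=a; e(4)→17·(4−9)≡19=t; e(4)→17·(4−9)≡19=t; x(23)→17·(23−9)≡4=e; k(10)→17·(10−9)≡17=r (all mod 26).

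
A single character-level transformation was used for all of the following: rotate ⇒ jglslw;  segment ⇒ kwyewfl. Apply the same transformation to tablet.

Compare letters: r→j is +18, o→g is +18, t→l is +18 — a constant shift. Every letter moves 18 places later in the alphabet, wrapping around z→a.
On tablet: t+18=l, a+18=s, b+18=t, l+18=d, e+18=w, t+18=l.

lstdwl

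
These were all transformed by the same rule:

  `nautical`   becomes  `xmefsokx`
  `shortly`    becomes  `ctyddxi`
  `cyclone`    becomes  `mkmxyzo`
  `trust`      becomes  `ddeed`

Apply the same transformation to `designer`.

nqcuqzod

Shifts by position in nautical: pos 0: n→x (+10), pos 1: a→m (+12), pos 2: u→e (+10), pos 3: t→f (+12) — repeating every 2. A repeating key of period 2 is used — shifts +10, +12 over and over.
Applying it to designer: d+10=n, e+12=q, s+10=c, i+12=u, g+10=q, n+12=z, e+10=o, r+12=d.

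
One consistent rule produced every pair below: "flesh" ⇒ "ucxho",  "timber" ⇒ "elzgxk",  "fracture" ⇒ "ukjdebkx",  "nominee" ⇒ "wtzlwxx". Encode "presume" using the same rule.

qkxhbzx

f(5)→u(20) and l(11)→c(2) fit y≡23x+9 (mod 26); the inverse of 23 mod 26 is 17. This is an affine cipher: with a=0,…,z=25, each position x becomes (23x+9) mod 26.
On presume: p(15)→23·15+9≡16=q; r(17)→23·17+9≡10=k; e(4)→23·4+9≡23=x; s(18)→23·18+9≡7=h; u(20)→23·20+9≡1=b; m(12)→23·12+9≡25=z; e(4)→23·4+9≡23=x (all mod 26).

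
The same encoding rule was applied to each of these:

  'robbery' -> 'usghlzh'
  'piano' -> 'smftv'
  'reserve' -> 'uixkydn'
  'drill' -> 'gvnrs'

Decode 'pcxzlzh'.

In robbery: r→u is +3, o→s is +4, b→g is +5, b→h is +6 — the shift increases by 1 each position. Each letter shifts forward by (position + 3), i.e. 3, 4, 5, … — the shift grows by one for each successive letter.
Undoing it on pcxzlzh: p−3=m, c−4=y, x−5=s, z−6=t, l−7=e, z−8=r, h−9=y.

mystery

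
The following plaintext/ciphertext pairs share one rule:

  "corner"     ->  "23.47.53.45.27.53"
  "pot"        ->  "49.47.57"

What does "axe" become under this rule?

The formula is n = 2×(alphabet index, a=1) + 17.
Applying it to axe: a=1→19, x=24→65, e=5→27.

19.65.27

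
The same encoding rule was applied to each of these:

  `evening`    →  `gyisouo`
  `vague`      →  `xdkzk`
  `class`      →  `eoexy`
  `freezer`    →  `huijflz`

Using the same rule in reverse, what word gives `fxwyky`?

duster

Each letter shifts forward by (position + 2), i.e. 2, 3, 4, … — the shift grows by one for each successive letter.
Reversing it on fxwyky: f−2=d, x−3=u, w−4=s, y−5=t, k−6=e, y−7=r.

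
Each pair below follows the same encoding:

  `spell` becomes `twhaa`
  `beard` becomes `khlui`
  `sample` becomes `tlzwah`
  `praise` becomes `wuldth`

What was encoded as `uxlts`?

roast

Each letter's alphabet position (a=0..z=25) is mapped through 25·x+11 mod 26 — an affine cipher.
Decoding uxlts: u(20)→25·(20−11)≡17=r; x(23)→25·(23−11)≡14=o; l(11)→25·(11−11)≡0=a; t(19)→25·(19−11)≡18=s; s(18)→25·(18−11)≡19=t (all mod 26).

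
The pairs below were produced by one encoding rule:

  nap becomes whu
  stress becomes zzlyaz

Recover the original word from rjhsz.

slack

The output letters match the input read backwards, each shifted +7: nap reversed is pan. Two steps: reverse the string, then apply a Caesar shift of +7.
Reversing it on rjhsz: shift back: r−7=k, j−7=c, h−7=a, s−7=l, z−7=s → kcals; then reverse → slack.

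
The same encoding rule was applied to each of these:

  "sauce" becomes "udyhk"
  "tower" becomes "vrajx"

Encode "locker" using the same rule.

In sauce: s→u is +2, a→d is +3, u→y is +4, c→h is +5 — the shift increases by 1 each position. Each letter shifts forward by (position + 2), i.e. 2, 3, 4, … — the shift grows by one for each successive letter.
On locker: l+2=n, o+3=r, c+4=g, k+5=p, e+6=k, r+7=y.

nrgpky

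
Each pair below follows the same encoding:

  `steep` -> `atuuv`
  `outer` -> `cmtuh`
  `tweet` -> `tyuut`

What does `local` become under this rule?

xciwx

s(18)→a(0) and t(19)→t(19) fit y≡19x+22 (mod 26); the inverse of 19 mod 26 is 11. Each letter's alphabet position (a=0..z=25) is mapped through 19·x+22 mod 26 — an affine cipher.
On local: l(11)→19·11+22≡23=x; o(14)→19·14+22≡2=c; c(2)→19·2+22≡8=i; a(0)→19·0+22≡22=w; l(11)→19·11+22≡23=x (all mod 26).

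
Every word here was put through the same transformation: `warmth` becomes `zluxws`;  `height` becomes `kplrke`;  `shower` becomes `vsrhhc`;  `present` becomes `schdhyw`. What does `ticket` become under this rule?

Shifts by position in warmth: pos 0: w→z (+3), pos 1: a→l (+11), pos 2: r→u (+3), pos 3: m→x (+11) — repeating every 2. It's a Vigenère-style cipher with numeric key [3,11]: position i shifts by key[i mod 2].
On ticket: t+3=w, i+11=t, c+3=f, k+11=v, e+3=h, t+11=e.

wtfvhe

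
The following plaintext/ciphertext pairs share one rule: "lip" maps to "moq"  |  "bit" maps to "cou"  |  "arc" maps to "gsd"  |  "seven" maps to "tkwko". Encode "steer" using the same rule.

tukks

The shift depends on letter class: consonant l→m is +1, but vowel i→o is +6. Vowels shift forward by 6 and consonants shift forward by 1.
For steer: s(cons)+1=t, t(cons)+1=u, e(vowel)+6=k, e(vowel)+6=k, r(cons)+1=s.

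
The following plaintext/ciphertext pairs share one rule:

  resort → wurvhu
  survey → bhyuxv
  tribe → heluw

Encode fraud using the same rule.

The output letters match the input read backwards, each shifted +3: resort reversed is troser. Two steps: reverse the string, then apply a Caesar shift of +3.
On fraud: reverse → duarf; then shift: d+3=g, u+3=x, a+3=d, r+3=u, f+3=i.

gxdui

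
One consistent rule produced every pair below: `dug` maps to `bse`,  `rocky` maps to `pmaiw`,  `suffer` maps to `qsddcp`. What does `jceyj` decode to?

legal

Compare letters: d→b is +24, u→s is +24, g→e is +24 — a constant shift. It's a constant shift of +24 (ROT24).
Reversing it on jceyj: j−24=l, c−24=e, e−24=g, y−24=a, j−24=l.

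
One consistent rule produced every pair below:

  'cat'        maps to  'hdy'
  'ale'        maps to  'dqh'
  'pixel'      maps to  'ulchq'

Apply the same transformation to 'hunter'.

The rule splits by letter class: vowels +3, consonants +5.
For hunter: h(cons)+5=m, u(vowel)+3=x, n(cons)+5=s, t(cons)+5=y, e(vowel)+3=h, r(cons)+5=w.

mxsyhw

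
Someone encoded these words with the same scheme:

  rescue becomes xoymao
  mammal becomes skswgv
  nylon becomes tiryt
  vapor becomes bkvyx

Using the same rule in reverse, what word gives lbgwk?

frame

It's a Vigenère-style cipher with numeric key [6,10]: position i shifts by key[i mod 2].
Decoding lbgwk: l−6=f, b−10=r, g−6=a, w−10=m, k−6=e.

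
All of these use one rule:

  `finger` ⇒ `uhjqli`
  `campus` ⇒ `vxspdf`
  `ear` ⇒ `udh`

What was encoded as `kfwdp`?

match

The output letters match the input read backwards, each shifted +3: finger reversed is regnif. The word is reversed, then every letter is shifted forward by 3.
Reversing it on kfwdp: shift back: k−3=h, f−3=c, w−3=t, d−3=a, p−3=m → hctam; then reverse → match.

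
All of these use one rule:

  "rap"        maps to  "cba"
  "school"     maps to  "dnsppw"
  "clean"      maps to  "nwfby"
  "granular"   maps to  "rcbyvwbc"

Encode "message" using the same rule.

xfddbrf

The shift depends on letter class: consonant r→c is +11, but vowel a→b is +1. Vowels shift forward by 1 and consonants shift forward by 11.
Applying it to message: m(cons)+11=x, e(vowel)+1=f, s(cons)+11=d, s(cons)+11=d, a(vowel)+1=b, g(cons)+11=r, e(vowel)+1=f.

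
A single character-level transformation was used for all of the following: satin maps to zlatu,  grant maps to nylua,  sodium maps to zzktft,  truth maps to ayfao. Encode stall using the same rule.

The shift depends on letter class: consonant s→z is +7, but vowel a→l is +11. The rule splits by letter class: vowels +11, consonants +7.
On stall: s(cons)+7=z, t(cons)+7=a, a(vowel)+11=l, l(cons)+7=s, l(cons)+7=s.

zalss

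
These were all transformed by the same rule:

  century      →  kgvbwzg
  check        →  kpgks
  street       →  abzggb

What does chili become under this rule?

Two shifts are in play — +2 for a/e/i/o/u, +8 for every other letter.
On chili: c(cons)+8=k, h(cons)+8=p, i(vowel)+2=k, l(cons)+8=t, i(vowel)+2=k.

kpktk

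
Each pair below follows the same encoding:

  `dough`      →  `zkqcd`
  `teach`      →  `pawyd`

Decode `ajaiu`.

enemy

It's a constant shift of +22 (ROT22).
Undoing it on ajaiu: a−22=e, j−22=n, a−22=e, i−22=m, u−22=y.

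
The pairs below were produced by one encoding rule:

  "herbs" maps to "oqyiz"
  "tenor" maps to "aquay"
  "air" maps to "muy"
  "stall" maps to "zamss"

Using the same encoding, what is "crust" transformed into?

The shift depends on letter class: consonant h→o is +7, but vowel e→q is +12. The rule splits by letter class: vowels +12, consonants +7.
On crust: c(cons)+7=j, r(cons)+7=y, u(vowel)+12=g, s(cons)+7=z, t(cons)+7=a.

jygza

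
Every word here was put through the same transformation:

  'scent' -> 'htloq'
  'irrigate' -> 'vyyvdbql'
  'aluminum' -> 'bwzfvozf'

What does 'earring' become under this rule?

lbyyvod

s(18)→h(7) and c(2)→t(19) fit y≡9x+1 (mod 26); the inverse of 9 mod 26 is 3. This is an affine cipher: with a=0,…,z=25, each position x becomes (9x+1) mod 26.
For earring: e(4)→9·4+1≡11=l; a(0)→9·0+1≡1=b; r(17)→9·17+1≡24=y; r(17)→9·17+1≡24=y; i(8)→9·8+1≡21=v; n(13)→9·13+1≡14=o; g(6)→9·6+1≡3=d (all mod 26).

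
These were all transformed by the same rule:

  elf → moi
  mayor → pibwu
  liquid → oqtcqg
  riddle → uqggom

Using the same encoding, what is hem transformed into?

kmp

The shift depends on letter class: consonant l→o is +3, but vowel e→m is +8. Two shifts are in play — +8 for a/e/i/o/u, +3 for every other letter.
On hem: h(cons)+3=k, e(vowel)+8=m, m(cons)+3=p.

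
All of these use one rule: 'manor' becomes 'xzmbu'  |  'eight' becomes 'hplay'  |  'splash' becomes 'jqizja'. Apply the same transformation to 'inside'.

pmjpsh

m(12)→x(23) and a(0)→z(25) fit y≡15x+25 (mod 26); the inverse of 15 mod 26 is 7. Each letter's alphabet position (a=0..z=25) is mapped through 15·x+25 mod 26 — an affine cipher.
For inside: i(8)→15·8+25≡15=p; n(13)→15·13+25≡12=m; s(18)→15·18+25≡9=j; i(8)→15·8+25≡15=p; d(3)→15·3+25≡18=s; e(4)→15·4+25≡7=h (all mod 26).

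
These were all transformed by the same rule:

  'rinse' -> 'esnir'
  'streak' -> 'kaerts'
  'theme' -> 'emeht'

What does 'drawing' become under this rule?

gniward

The output letters match the input read backwards: rinse reversed is esnir. It's just the letters in reverse order.
On drawing: reverse → gniward.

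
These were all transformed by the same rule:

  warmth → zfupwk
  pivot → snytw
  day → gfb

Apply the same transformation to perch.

The shift depends on letter class: consonant w→z is +3, but vowel a→f is +5. The rule splits by letter class: vowels +5, consonants +3.
Applying it to perch: p(cons)+3=s, e(vowel)+5=j, r(cons)+3=u, c(cons)+3=f, h(cons)+3=k.

sjufk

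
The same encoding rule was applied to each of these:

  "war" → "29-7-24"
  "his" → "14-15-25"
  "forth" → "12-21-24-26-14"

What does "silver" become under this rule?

25-15-18-28-11-24

w is letter #23 and maps to 29: an offset of 6. The number is (letter's place in the alphabet, a=1) + 6.
On silver: s=19→25, i=9→15, l=12→18, v=22→28, e=5→11, r=18→24.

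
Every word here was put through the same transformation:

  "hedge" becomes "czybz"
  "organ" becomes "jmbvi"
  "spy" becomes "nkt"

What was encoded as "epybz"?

Every letter moves 21 places later in the alphabet, wrapping around z→a.
Undoing it on epybz: e−21=j, p−21=u, y−21=d, b−21=g, z−21=e.

judge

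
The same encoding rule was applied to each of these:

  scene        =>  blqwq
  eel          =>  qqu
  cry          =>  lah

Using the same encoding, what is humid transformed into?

The shift depends on letter class: consonant s→b is +9, but vowel e→q is +12. The rule splits by letter class: vowels +12, consonants +9.
Applying it to humid: h(cons)+9=q, u(vowel)+12=g, m(cons)+9=v, i(vowel)+12=u, d(cons)+9=m.

qgvum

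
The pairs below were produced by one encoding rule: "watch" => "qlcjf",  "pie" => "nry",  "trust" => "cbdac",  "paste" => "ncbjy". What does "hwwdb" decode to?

The output letters match the input read backwards, each shifted +9: watch reversed is hctaw. Read the word backwards and shift each letter +9.
Decoding hwwdb: shift back: h−9=y, w−9=n, w−9=n, d−9=u, b−9=s → ynnus; then reverse → sunny.

sunny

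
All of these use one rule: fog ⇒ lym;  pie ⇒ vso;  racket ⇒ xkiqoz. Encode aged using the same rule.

kmoj

The shift depends on letter class: consonant f→l is +6, but vowel o→y is +10. Vowels shift forward by 10 and consonants shift forward by 6.
On aged: a(vowel)+10=k, g(cons)+6=m, e(vowel)+10=o, d(cons)+6=j.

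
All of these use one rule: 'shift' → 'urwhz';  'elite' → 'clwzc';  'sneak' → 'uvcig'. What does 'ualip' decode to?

solar

s(18)→u(20) and h(7)→r(17) fit y≡5x+8 (mod 26); the inverse of 5 mod 26 is 21. This is an affine cipher: with a=0,…,z=25, each position x becomes (5x+8) mod 26.
Undoing it on ualip: u(20)→21·(20−8)≡18=s; a(0)→21·(0−8)≡14=o; l(11)→21·(11−8)≡11=l; i(8)→21·(8−8)≡0=a; p(15)→21·(15−8)≡17=r (all mod 26).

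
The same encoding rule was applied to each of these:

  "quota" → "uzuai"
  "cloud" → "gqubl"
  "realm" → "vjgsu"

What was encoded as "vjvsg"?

reply

In quota: q→u is +4, u→z is +5, o→u is +6, t→a is +7 — the shift increases by 1 each position. The shift increases by 1 at each position, starting from +4: 4, 5, 6, ….
Decoding vjvsg: v−4=r, j−5=e, v−6=p, s−7=l, g−8=y.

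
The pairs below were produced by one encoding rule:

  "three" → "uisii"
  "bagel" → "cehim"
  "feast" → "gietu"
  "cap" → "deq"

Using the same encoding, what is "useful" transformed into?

ytigym

Two shifts are in play — +4 for a/e/i/o/u, +1 for every other letter.
On useful: u(vowel)+4=y, s(cons)+1=t, e(vowel)+4=i, f(cons)+1=g, u(vowel)+4=y, l(cons)+1=m.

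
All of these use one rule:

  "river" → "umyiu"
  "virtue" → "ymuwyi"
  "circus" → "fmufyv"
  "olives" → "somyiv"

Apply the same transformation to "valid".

Vowels shift forward by 4 and consonants shift forward by 3.
For valid: v(cons)+3=y, a(vowel)+4=e, l(cons)+3=o, i(vowel)+4=m, d(cons)+3=g.

yeomg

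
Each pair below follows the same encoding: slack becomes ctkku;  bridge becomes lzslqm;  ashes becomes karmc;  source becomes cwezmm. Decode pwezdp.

fourth

Shifts by position in slack: pos 0: s→c (+10), pos 1: l→t (+8), pos 2: a→k (+10), pos 3: c→k (+8) — repeating every 2. A repeating key of period 2 is used — shifts +10, +8 over and over.
Undoing it on pwezdp: p−10=f, w−8=o, e−10=u, z−8=r, d−10=t, p−8=h.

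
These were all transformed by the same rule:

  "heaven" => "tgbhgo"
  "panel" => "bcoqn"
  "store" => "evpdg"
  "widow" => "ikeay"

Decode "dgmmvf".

relate

Shifts by position in heaven: pos 0: h→t (+12), pos 1: e→g (+2), pos 2: a→b (+1), pos 3: v→h (+12), pos 4: e→g (+2), pos 5: n→o (+1) — repeating every 3. The shifts repeat in a cycle of length 3: positions 0,1,… shift by +12, +2, +1, then the pattern repeats.
Decoding dgmmvf: d−12=r, g−2=e, m−1=l, m−12=a, v−2=t, f−1=e.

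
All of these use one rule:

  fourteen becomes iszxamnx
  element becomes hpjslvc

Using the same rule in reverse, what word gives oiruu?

In fourteen: f→i is +3, o→s is +4, u→z is +5, r→x is +6 — the shift increases by 1 each position. The shift increases by 1 at each position, starting from +3: 3, 4, 5, ….
Undoing it on oiruu: o−3=l, i−4=e, r−5=m, u−6=o, u−7=n.

lemon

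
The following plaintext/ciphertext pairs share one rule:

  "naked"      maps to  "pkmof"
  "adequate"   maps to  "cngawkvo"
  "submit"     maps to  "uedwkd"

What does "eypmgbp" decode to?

Shifts by position in naked: pos 0: n→p (+2), pos 1: a→k (+10), pos 2: k→m (+2), pos 3: e→o (+10) — repeating every 2. A repeating key of period 2 is used — shifts +2, +10 over and over.
Decoding eypmgbp: e−2=c, y−10=o, p−2=n, m−10=c, g−2=e, b−10=r, p−2=n.

concern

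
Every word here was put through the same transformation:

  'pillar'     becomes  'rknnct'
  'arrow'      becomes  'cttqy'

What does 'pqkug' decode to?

noise

Compare letters: p→r is +2, i→k is +2, l→n is +2 — a constant shift. Each letter is shifted forward by 2 in the alphabet (a Caesar shift of +2).
Decoding pqkug: p−2=n, q−2=o, k−2=i, u−2=s, g−2=e.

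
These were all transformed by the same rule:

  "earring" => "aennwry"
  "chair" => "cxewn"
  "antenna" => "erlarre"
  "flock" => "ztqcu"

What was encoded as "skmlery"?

mustang

e(4)→a(0) and a(0)→e(4) fit y≡25x+4 (mod 26); the inverse of 25 mod 26 is 25. This is an affine cipher: with a=0,…,z=25, each position x becomes (25x+4) mod 26.
Undoing it on skmlery: s(18)→25·(18−4)≡12=m; k(10)→25·(10−4)≡20=u; m(12)→25·(12−4)≡18=s; l(11)→25·(11−4)≡19=t; e(4)→25·(4−4)≡0=a; r(17)→25·(17−4)≡13=n; y(24)→25·(24−4)≡6=g (all mod 26).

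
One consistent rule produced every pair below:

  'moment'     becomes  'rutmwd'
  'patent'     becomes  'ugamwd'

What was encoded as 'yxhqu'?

In moment: m→r is +5, o→u is +6, m→t is +7, e→m is +8 — the shift increases by 1 each position. The shift increases by 1 at each position, starting from +5: 5, 6, 7, ….
Undoing it on yxhqu: y−5=t, x−6=r, h−7=a, q−8=i, u−9=l.

trail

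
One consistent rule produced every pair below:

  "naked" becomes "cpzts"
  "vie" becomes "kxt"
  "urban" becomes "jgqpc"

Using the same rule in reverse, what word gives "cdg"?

Compare letters: n→c is +15, a→p is +15, k→z is +15 — a constant shift. This is a Caesar cipher with shift 15.
Decoding cdg: c−15=n, d−15=o, g−15=r.

nor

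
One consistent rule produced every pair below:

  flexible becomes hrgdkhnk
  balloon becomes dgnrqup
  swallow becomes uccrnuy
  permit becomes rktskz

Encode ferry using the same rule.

hktxa

Shifts by position in flexible: pos 0: f→h (+2), pos 1: l→r (+6), pos 2: e→g (+2), pos 3: x→d (+6) — repeating every 2. It's a Vigenère-style cipher with numeric key [2,6]: position i shifts by key[i mod 2].
For ferry: f+2=h, e+6=k, r+2=t, r+6=x, y+2=a.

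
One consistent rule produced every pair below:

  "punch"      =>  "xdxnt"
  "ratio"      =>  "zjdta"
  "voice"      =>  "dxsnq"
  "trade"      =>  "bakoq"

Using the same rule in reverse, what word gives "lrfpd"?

The shift increases by 1 at each position, starting from +8: 8, 9, 10, ….
Decoding lrfpd: l−8=d, r−9=i, f−10=v, p−11=e, d−12=r.

diver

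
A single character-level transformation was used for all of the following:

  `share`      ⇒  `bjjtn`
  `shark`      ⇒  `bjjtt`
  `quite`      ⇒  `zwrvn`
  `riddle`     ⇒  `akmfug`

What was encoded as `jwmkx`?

Shifts by position in share: pos 0: s→b (+9), pos 1: h→j (+2), pos 2: a→j (+9), pos 3: r→t (+2) — repeating every 2. It's a Vigenère-style cipher with numeric key [9,2]: position i shifts by key[i mod 2].
Reversing it on jwmkx: j−9=a, w−2=u, m−9=d, k−2=i, x−9=o.

audio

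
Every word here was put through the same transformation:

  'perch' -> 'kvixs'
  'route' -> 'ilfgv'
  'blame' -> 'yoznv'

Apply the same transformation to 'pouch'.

Each pair mirrors across the alphabet (p↔k, e↔v, r↔i): positions sum to 25. Each letter is replaced by its mirror in the alphabet: a↔z, b↔y, c↔x, and so on (the Atbash cipher).
Applying it to pouch: p↔k, o↔l, u↔f, c↔x, h↔s.

klfxs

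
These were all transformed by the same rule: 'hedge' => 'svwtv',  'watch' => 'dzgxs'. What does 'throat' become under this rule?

gsilzg

Each pair mirrors across the alphabet (h↔s, e↔v, d↔w): positions sum to 25. Letters are reflected about the middle of the alphabet (position → 25−position): Atbash.
Applying it to throat: t↔g, h↔s, r↔i, o↔l, a↔z, t↔g.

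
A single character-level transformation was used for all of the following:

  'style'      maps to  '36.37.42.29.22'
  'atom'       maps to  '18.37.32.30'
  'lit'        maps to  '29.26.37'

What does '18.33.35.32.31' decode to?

apron

s is letter #19 and maps to 36: an offset of 17. Each letter is replaced by its alphabet position (a=1..z=26) + 17.
Reversing it on 18.33.35.32.31: 18→(18−17)÷1=1=a, 33→(33−17)÷1=16=p, 35→(35−17)÷1=18=r, 32→(32−17)÷1=15=o, 31→(31−17)÷1=14=n.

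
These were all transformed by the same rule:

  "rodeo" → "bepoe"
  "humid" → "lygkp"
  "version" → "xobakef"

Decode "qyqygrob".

r(17)→b(1) and o(14)→e(4) fit y≡25x+18 (mod 26); the inverse of 25 mod 26 is 25. Each letter's alphabet position (a=0..z=25) is mapped through 25·x+18 mod 26 — an affine cipher.
Reversing it on qyqygrob: q(16)→25·(16−18)≡2=c; y(24)→25·(24−18)≡20=u; q(16)→25·(16−18)≡2=c; y(24)→25·(24−18)≡20=u; g(6)→25·(6−18)≡12=m; r(17)→25·(17−18)≡1=b; o(14)→25·(14−18)≡4=e; b(1)→25·(1−18)≡17=r (all mod 26).

cucumber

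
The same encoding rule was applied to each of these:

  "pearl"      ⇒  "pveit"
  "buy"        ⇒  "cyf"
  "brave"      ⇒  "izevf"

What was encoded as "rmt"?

pin

The output letters match the input read backwards, each shifted +4: pearl reversed is lraep. The word is reversed, then every letter is shifted forward by 4.
Reversing it on rmt: shift back: r−4=n, m−4=i, t−4=p → nip; then reverse → pin.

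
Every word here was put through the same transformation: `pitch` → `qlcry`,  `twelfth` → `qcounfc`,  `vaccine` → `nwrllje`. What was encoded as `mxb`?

sod

The output letters match the input read backwards, each shifted +9: pitch reversed is hctip. The word is reversed, then every letter is shifted forward by 9.
Reversing it on mxb: shift back: m−9=d, x−9=o, b−9=s → dos; then reverse → sod.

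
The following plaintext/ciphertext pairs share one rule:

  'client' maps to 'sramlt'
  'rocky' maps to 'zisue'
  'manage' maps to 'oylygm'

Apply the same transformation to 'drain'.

pzyal

c(2)→s(18) and l(11)→r(17) fit y≡23x+24 (mod 26); the inverse of 23 mod 26 is 17. This is an affine cipher: with a=0,…,z=25, each position x becomes (23x+24) mod 26.
For drain: d(3)→23·3+24≡15=p; r(17)→23·17+24≡25=z; a(0)→23·0+24≡24=y; i(8)→23·8+24≡0=a; n(13)→23·13+24≡11=l (all mod 26).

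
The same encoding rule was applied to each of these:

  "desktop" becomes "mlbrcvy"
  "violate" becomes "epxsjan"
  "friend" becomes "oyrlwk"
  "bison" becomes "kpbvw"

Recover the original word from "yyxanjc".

protect

The shifts repeat in a cycle of length 2: positions 0,1,… shift by +9, +7, then the pattern repeats.
Decoding yyxanjc: y−9=p, y−7=r, x−9=o, a−7=t, n−9=e, j−7=c, c−9=t.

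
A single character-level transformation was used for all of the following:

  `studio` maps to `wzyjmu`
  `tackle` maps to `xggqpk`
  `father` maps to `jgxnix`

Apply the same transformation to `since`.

It's a Vigenère-style cipher with numeric key [4,6]: position i shifts by key[i mod 2].
For since: s+4=w, i+6=o, n+4=r, c+6=i, e+4=i.

worii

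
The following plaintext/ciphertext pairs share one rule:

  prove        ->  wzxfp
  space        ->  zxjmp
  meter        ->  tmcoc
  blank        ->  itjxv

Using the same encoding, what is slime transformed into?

ztrwp

In prove: p→w is +7, r→z is +8, o→x is +9, v→f is +10 — the shift increases by 1 each position. The shift increases by 1 at each position, starting from +7: 7, 8, 9, ….
For slime: s+7=z, l+8=t, i+9=r, m+10=w, e+11=p.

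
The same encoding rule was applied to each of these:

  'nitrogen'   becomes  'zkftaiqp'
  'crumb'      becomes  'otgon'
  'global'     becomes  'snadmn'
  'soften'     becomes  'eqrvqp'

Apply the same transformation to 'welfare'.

igxhmtq

Shifts by position in nitrogen: pos 0: n→z (+12), pos 1: i→k (+2), pos 2: t→f (+12), pos 3: r→t (+2) — repeating every 2. The shifts repeat in a cycle of length 2: positions 0,1,… shift by +12, +2, then the pattern repeats.
Applying it to welfare: w+12=i, e+2=g, l+12=x, f+2=h, a+12=m, r+2=t, e+12=q.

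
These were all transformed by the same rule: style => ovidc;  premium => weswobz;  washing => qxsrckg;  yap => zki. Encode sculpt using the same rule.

The word is reversed, then every letter is shifted forward by 10.
Applying it to sculpt: reverse → tplucs; then shift: t+10=d, p+10=z, l+10=v, u+10=e, c+10=m, s+10=c.

dzvemc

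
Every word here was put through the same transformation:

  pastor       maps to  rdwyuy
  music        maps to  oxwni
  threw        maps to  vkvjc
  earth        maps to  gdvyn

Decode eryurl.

couple

In pastor: p→r is +2, a→d is +3, s→w is +4, t→y is +5 — the shift increases by 1 each position. The shift increases by 1 at each position, starting from +2: 2, 3, 4, ….
Reversing it on eryurl: e−2=c, r−3=o, y−4=u, u−5=p, r−6=l, l−7=e.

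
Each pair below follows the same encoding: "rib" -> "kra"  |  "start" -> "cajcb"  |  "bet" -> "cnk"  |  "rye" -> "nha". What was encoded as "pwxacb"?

strong

The output letters match the input read backwards, each shifted +9: rib reversed is bir. Two steps: reverse the string, then apply a Caesar shift of +9.
Undoing it on pwxacb: shift back: p−9=g, w−9=n, x−9=o, a−9=r, c−9=t, b−9=s → gnorts; then reverse → strong.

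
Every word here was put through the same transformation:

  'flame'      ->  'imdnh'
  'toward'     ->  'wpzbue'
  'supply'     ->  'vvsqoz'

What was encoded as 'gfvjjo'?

design

Shifts by position in flame: pos 0: f→i (+3), pos 1: l→m (+1), pos 2: a→d (+3), pos 3: m→n (+1) — repeating every 2. The shifts repeat in a cycle of length 2: positions 0,1,… shift by +3, +1, then the pattern repeats.
Undoing it on gfvjjo: g−3=d, f−1=e, v−3=s, j−1=i, j−3=g, o−1=n.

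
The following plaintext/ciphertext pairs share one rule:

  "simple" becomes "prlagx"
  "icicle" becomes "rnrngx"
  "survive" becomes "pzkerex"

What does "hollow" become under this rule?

mvggvj

s(18)→p(15) and i(8)→r(17) fit y≡5x+3 (mod 26); the inverse of 5 mod 26 is 21. Treating letters as 0–25, the rule is x ↦ 5x + 3 (mod 26).
Applying it to hollow: h(7)→5·7+3≡12=m; o(14)→5·14+3≡21=v; l(11)→5·11+3≡6=g; l(11)→5·11+3≡6=g; o(14)→5·14+3≡21=v; w(22)→5·22+3≡9=j (all mod 26).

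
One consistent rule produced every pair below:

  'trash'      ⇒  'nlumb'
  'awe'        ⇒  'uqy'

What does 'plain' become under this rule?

Compare letters: t→n is +20, r→l is +20, a→u is +20 — a constant shift. This is a Caesar cipher with shift 20.
For plain: p+20=j, l+20=f, a+20=u, i+20=c, n+20=h.

jfuch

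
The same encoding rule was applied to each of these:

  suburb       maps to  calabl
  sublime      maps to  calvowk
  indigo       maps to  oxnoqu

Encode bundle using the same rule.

The shift depends on letter class: consonant s→c is +10, but vowel u→a is +6. Two shifts are in play — +6 for a/e/i/o/u, +10 for every other letter.
On bundle: b(cons)+10=l, u(vowel)+6=a, n(cons)+10=x, d(cons)+10=n, l(cons)+10=v, e(vowel)+6=k.

laxnvk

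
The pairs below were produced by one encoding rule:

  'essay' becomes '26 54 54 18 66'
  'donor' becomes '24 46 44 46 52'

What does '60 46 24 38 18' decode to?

e(#5)→26 and s(#19)→54: differences scale by 2, so n = 2·pos + 16. With a=1..z=26, the number is 2·pos + 16.
Undoing it on 60 46 24 38 18: 60→(60−16)÷2=22=v, 46→(46−16)÷2=15=o, 24→(24−16)÷2=4=d, 38→(38−16)÷2=11=k, 18→(18−16)÷2=1=a.

vodka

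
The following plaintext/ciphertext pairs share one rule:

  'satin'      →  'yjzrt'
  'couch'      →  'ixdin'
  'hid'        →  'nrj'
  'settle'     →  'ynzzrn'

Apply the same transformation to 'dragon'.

The shift depends on letter class: consonant s→y is +6, but vowel a→j is +9. Vowels shift forward by 9 and consonants shift forward by 6.
On dragon: d(cons)+6=j, r(cons)+6=x, a(vowel)+9=j, g(cons)+6=m, o(vowel)+9=x, n(cons)+6=t.

jxjmxt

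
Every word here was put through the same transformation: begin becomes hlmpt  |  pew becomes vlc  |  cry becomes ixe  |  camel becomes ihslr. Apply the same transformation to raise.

xhpyl

The shift depends on letter class: consonant b→h is +6, but vowel e→l is +7. The rule splits by letter class: vowels +7, consonants +6.
Applying it to raise: r(cons)+6=x, a(vowel)+7=h, i(vowel)+7=p, s(cons)+6=y, e(vowel)+7=l.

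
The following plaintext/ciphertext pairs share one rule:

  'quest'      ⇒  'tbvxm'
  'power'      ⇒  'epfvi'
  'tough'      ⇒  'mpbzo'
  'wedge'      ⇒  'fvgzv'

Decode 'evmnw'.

petal

This is an affine cipher: with a=0,…,z=25, each position x becomes (15x+13) mod 26.
Undoing it on evmnw: e(4)→7·(4−13)≡15=p; v(21)→7·(21−13)≡4=e; m(12)→7·(12−13)≡19=t; n(13)→7·(13−13)≡0=a; w(22)→7·(22−13)≡11=l (all mod 26).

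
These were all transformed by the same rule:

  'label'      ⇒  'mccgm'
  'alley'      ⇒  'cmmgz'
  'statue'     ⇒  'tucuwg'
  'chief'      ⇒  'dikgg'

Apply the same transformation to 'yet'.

zgu

The shift depends on letter class: consonant l→m is +1, but vowel a→c is +2. The rule splits by letter class: vowels +2, consonants +1.
Applying it to yet: y(cons)+1=z, e(vowel)+2=g, t(cons)+1=u.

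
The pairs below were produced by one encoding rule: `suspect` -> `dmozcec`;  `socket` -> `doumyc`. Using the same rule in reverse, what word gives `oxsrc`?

shine

The output letters match the input read backwards, each shifted +10: suspect reversed is tcepsus. The word is reversed, then every letter is shifted forward by 10.
Reversing it on oxsrc: shift back: o−10=e, x−10=n, s−10=i, r−10=h, c−10=s → enihs; then reverse → shine.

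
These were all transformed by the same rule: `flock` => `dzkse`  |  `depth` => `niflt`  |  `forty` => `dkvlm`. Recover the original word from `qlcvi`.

f(5)→d(3) and l(11)→z(25) fit y≡21x+2 (mod 26); the inverse of 21 mod 26 is 5. This is an affine cipher: with a=0,…,z=25, each position x becomes (21x+2) mod 26.
Reversing it on qlcvi: q(16)→5·(16−2)≡18=s; l(11)→5·(11−2)≡19=t; c(2)→5·(2−2)≡0=a; v(21)→5·(21−2)≡17=r; i(8)→5·(8−2)≡4=e (all mod 26).

stare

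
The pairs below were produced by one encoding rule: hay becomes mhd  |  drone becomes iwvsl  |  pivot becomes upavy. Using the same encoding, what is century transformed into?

hlsybwd

Vowels shift forward by 7 and consonants shift forward by 5.
On century: c(cons)+5=h, e(vowel)+7=l, n(cons)+5=s, t(cons)+5=y, u(vowel)+7=b, r(cons)+5=w, y(cons)+5=d.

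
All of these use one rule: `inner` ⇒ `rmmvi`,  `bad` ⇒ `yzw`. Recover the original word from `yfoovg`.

Each pair mirrors across the alphabet (i↔r, n↔m, n↔m): positions sum to 25. Letters are reflected about the middle of the alphabet (position → 25−position): Atbash.
Reversing it on yfoovg: y↔b, f↔u, o↔l, o↔l, v↔e, g↔t.

bullet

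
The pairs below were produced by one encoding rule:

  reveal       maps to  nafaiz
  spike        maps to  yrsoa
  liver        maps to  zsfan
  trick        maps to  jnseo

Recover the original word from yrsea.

r(17)→n(13) and e(4)→a(0) fit y≡11x+8 (mod 26); the inverse of 11 mod 26 is 19. Each letter's alphabet position (a=0..z=25) is mapped through 11·x+8 mod 26 — an affine cipher.
Reversing it on yrsea: y(24)→19·(24−8)≡18=s; r(17)→19·(17−8)≡15=p; s(18)→19·(18−8)≡8=i; e(4)→19·(4−8)≡2=c; a(0)→19·(0−8)≡4=e (all mod 26).

spice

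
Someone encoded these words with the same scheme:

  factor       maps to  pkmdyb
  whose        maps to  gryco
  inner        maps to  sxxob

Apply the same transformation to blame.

Compare letters: f→p is +10, a→k is +10, c→m is +10 — a constant shift. Each letter is shifted forward by 10 in the alphabet (a Caesar shift of +10).
Applying it to blame: b+10=l, l+10=v, a+10=k, m+10=w, e+10=o.

lvkwo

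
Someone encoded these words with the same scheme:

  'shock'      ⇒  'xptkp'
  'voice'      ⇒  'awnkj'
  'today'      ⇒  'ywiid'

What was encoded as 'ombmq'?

jewel

Shifts by position in shock: pos 0: s→x (+5), pos 1: h→p (+8), pos 2: o→t (+5), pos 3: c→k (+8) — repeating every 2. It's a Vigenère-style cipher with numeric key [5,8]: position i shifts by key[i mod 2].
Decoding ombmq: o−5=j, m−8=e, b−5=w, m−8=e, q−5=l.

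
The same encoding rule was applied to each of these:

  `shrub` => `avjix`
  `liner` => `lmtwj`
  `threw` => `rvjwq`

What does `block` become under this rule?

s(18)→a(0) and h(7)→v(21) fit y≡17x+6 (mod 26); the inverse of 17 mod 26 is 23. Each letter's alphabet position (a=0..z=25) is mapped through 17·x+6 mod 26 — an affine cipher.
For block: b(1)→17·1+6≡23=x; l(11)→17·11+6≡11=l; o(14)→17·14+6≡10=k; c(2)→17·2+6≡14=o; k(10)→17·10+6≡20=u (all mod 26).

xlkou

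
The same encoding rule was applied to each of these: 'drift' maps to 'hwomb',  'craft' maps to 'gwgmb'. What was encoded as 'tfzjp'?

patch

In drift: d→h is +4, r→w is +5, i→o is +6, f→m is +7 — the shift increases by 1 each position. Each letter shifts forward by (position + 4), i.e. 4, 5, 6, … — the shift grows by one for each successive letter.
Decoding tfzjp: t−4=p, f−5=a, z−6=t, j−7=c, p−8=h.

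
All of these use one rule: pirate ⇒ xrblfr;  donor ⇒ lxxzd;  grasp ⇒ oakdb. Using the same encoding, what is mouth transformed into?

uxeet

In pirate: p→x is +8, i→r is +9, r→b is +10, a→l is +11 — the shift increases by 1 each position. Each letter shifts forward by (position + 8), i.e. 8, 9, 10, … — the shift grows by one for each successive letter.
Applying it to mouth: m+8=u, o+9=x, u+10=e, t+11=e, h+12=t.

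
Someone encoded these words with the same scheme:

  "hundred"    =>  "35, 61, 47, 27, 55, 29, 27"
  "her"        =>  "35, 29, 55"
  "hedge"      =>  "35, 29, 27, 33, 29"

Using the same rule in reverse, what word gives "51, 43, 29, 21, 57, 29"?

please

Each letter becomes 2×(its alphabet position, a=1..z=26) + 19.
Undoing it on 51, 43, 29, 21, 57, 29: 51→(51−19)÷2=16=p, 43→(43−19)÷2=12=l, 29→(29−19)÷2=5=e, 21→(21−19)÷2=1=a, 57→(57−19)÷2=19=s, 29→(29−19)÷2=5=e.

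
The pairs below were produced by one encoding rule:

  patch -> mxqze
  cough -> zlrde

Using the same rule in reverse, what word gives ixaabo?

Compare letters: p→m is +23, a→x is +23, t→q is +23 — a constant shift. Each letter is shifted forward by 23 in the alphabet (a Caesar shift of +23).
Undoing it on ixaabo: i−23=l, x−23=a, a−23=d, a−23=d, b−23=e, o−23=r.

ladder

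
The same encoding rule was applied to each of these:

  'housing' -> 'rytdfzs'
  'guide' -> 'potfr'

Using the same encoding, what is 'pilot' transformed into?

ezwta

The output letters match the input read backwards, each shifted +11: housing reversed is gnisuoh. Read the word backwards and shift each letter +11.
On pilot: reverse → tolip; then shift: t+11=e, o+11=z, l+11=w, i+11=t, p+11=a.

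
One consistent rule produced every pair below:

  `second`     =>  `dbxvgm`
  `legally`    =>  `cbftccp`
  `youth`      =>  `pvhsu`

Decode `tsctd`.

s(18)→d(3) and e(4)→b(1) fit y≡15x+19 (mod 26); the inverse of 15 mod 26 is 7. Each letter's alphabet position (a=0..z=25) is mapped through 15·x+19 mod 26 — an affine cipher.
Reversing it on tsctd: t(19)→7·(19−19)≡0=a; s(18)→7·(18−19)≡19=t; c(2)→7·(2−19)≡11=l; t(19)→7·(19−19)≡0=a; d(3)→7·(3−19)≡18=s (all mod 26).

atlas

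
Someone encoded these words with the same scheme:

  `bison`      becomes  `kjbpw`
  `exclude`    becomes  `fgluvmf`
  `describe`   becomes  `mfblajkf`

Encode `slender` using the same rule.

The shift depends on letter class: consonant b→k is +9, but vowel i→j is +1. Two shifts are in play — +1 for a/e/i/o/u, +9 for every other letter.
For slender: s(cons)+9=b, l(cons)+9=u, e(vowel)+1=f, n(cons)+9=w, d(cons)+9=m, e(vowel)+1=f, r(cons)+9=a.

bufwmfa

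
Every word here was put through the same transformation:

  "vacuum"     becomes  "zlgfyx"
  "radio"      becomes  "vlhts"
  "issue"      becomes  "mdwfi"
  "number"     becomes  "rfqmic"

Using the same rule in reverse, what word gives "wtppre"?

silent

It's a Vigenère-style cipher with numeric key [4,11]: position i shifts by key[i mod 2].
Undoing it on wtppre: w−4=s, t−11=i, p−4=l, p−11=e, r−4=n, e−11=t.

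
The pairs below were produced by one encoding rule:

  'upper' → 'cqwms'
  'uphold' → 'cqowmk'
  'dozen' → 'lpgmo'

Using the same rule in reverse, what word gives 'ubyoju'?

margin

Shifts by position in upper: pos 0: u→c (+8), pos 1: p→q (+1), pos 2: p→w (+7), pos 3: e→m (+8), pos 4: r→s (+1) — repeating every 3. It's a Vigenère-style cipher with numeric key [8,1,7]: position i shifts by key[i mod 3].
Undoing it on ubyoju: u−8=m, b−1=a, y−7=r, o−8=g, j−1=i, u−7=n.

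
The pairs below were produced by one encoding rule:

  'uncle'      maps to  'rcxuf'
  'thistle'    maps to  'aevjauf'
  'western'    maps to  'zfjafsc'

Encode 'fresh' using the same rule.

u(20)→r(17) and n(13)→c(2) fit y≡17x+15 (mod 26); the inverse of 17 mod 26 is 23. Each letter's alphabet position (a=0..z=25) is mapped through 17·x+15 mod 26 — an affine cipher.
For fresh: f(5)→17·5+15≡22=w; r(17)→17·17+15≡18=s; e(4)→17·4+15≡5=f; s(18)→17·18+15≡9=j; h(7)→17·7+15≡4=e (all mod 26).

wsfje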